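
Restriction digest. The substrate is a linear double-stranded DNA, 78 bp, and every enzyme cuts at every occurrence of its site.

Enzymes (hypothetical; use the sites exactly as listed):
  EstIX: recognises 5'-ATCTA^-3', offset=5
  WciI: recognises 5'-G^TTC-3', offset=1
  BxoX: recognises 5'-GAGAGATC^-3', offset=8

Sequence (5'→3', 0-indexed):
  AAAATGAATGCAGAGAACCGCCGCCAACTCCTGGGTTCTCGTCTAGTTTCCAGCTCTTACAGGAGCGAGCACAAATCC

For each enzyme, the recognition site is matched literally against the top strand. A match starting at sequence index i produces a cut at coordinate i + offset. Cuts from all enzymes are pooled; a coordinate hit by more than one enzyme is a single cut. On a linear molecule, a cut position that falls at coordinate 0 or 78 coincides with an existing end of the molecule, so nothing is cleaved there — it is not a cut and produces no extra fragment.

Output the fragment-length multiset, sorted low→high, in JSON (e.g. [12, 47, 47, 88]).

Per-enzyme occurrences:
  EstIX (ATCTA, off=5): no sites
  WciI GTTC/1: at [34] ⇒ [35]
  BxoX (GAGAGATC, off=8): no sites

All cut coordinates (distinct, sorted): [35]

Fragment lengths:
  [0,35): 35 bp
  [35,78): 43 bp

[35,43]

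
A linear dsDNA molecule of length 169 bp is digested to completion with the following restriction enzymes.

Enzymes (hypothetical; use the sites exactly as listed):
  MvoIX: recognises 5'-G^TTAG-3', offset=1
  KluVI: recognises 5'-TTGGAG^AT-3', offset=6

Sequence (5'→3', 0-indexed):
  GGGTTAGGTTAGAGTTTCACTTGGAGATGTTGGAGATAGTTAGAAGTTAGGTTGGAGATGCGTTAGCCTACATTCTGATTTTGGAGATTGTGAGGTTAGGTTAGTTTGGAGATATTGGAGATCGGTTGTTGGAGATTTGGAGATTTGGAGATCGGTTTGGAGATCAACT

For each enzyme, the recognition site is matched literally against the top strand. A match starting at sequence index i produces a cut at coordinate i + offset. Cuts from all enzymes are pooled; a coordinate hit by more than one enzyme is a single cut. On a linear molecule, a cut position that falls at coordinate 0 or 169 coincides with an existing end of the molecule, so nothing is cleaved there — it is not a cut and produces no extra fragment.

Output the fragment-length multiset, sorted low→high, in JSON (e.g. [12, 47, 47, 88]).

Site scan:
  MvoIX GTTAG/1: at [2, 7, 38, 45, 61, 94, 99] ⇒ [3, 8, 39, 46, 62, 95, 100]
  KluVI TTGGAGAT/6: at [20, 29, 51, 80, 105, 114, 128, 136, 144, 156] ⇒ [26, 35, 57, 86, 111, 120, 134, 142, 150, 162]

Pooled cuts: [3, 8, 26, 35, 39, 46, 57, 62, 86, 95, 100, 111, 120, 134, 142, 150, 162]

Fragment lengths:
  [0,3): 3 bp
  [3,8): 5 bp
  [8,26): 18 bp
  [26,35): 9 bp
  [35,39): 4 bp
  [39,46): 7 bp
  [46,57): 11 bp
  [57,62): 5 bp
  [62,86): 24 bp
  [86,95): 9 bp
  [95,100): 5 bp
  [100,111): 11 bp
  [111,120): 9 bp
  [120,134): 14 bp
  [134,142): 8 bp
  [142,150): 8 bp
  [150,162): 12 bp
  [162,169): 7 bp

[3,4,5,5,5,7,7,8,8,9,9,9,11,11,12,14,18,24]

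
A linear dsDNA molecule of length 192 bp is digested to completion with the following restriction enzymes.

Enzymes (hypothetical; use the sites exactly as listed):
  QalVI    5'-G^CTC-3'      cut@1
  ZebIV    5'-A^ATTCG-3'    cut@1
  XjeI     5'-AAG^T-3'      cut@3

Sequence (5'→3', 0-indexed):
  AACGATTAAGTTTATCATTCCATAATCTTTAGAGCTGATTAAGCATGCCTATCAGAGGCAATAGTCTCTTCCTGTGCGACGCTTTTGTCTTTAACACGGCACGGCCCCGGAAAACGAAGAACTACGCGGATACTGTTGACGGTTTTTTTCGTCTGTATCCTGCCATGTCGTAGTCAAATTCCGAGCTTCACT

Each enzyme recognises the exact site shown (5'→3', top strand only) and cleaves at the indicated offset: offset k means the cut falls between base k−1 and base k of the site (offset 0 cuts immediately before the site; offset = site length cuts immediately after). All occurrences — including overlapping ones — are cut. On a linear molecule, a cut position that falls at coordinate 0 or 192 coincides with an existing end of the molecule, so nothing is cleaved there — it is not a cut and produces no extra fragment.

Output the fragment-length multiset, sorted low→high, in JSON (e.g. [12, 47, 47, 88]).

Scan for sites:
  QalVI (GCTC, off=1): no sites
  ZebIV (AATTCG, off=1): no sites
  XjeI (AAGT, off=3): starts [7] → cuts [10]

All cut coordinates (distinct, sorted): [10]

Fragments:
  [0,10): 10 bp
  [10,192): 182 bp

[10,182]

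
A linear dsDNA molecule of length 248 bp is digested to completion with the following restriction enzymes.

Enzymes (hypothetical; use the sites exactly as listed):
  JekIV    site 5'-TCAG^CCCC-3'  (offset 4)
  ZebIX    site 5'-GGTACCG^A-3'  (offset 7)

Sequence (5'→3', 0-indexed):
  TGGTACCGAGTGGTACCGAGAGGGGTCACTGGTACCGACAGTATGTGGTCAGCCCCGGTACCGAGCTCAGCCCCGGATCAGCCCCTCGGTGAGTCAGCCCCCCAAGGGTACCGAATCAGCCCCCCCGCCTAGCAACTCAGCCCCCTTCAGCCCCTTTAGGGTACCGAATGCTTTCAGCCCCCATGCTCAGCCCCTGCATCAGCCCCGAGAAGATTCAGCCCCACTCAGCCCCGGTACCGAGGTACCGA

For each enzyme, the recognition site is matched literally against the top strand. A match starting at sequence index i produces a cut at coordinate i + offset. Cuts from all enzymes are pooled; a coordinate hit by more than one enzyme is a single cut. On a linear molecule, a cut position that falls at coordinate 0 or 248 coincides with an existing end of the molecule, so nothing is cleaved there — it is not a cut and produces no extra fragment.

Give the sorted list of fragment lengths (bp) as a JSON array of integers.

[1,6,7,8,8,10,10,10,11,11,11,11,12,13,15,16,16,16,16,19,21]

Per-enzyme occurrences:
  JekIV TCAGCCCC/4: at [48, 66, 77, 93, 115, 136, 146, 173, 186, 198, 214, 224] ⇒ [52, 70, 81, 97, 119, 140, 150, 177, 190, 202, 218, 228]
  ZebIX GGTACCGA/7: at [1, 11, 30, 56, 106, 159, 232, 240] ⇒ [8, 18, 37, 63, 113, 166, 239, 247]

Pooled cuts: [8, 18, 37, 52, 63, 70, 81, 97, 113, 119, 140, 150, 166, 177, 190, 202, 218, 228, 239, 247]

Fragment lengths:
  [0,8): 8 bp
  [8,18): 10 bp
  [18,37): 19 bp
  [37,52): 15 bp
  [52,63): 11 bp
  [63,70): 7 bp
  [70,81): 11 bp
  [81,97): 16 bp
  [97,113): 16 bp
  [113,119): 6 bp
  [119,140): 21 bp
  [140,150): 10 bp
  [150,166): 16 bp
  [166,177): 11 bp
  [177,190): 13 bp
  [190,202): 12 bp
  [202,218): 16 bp
  [218,228): 10 bp
  [228,239): 11 bp
  [239,247): 8 bp
  [247,248): 1 bp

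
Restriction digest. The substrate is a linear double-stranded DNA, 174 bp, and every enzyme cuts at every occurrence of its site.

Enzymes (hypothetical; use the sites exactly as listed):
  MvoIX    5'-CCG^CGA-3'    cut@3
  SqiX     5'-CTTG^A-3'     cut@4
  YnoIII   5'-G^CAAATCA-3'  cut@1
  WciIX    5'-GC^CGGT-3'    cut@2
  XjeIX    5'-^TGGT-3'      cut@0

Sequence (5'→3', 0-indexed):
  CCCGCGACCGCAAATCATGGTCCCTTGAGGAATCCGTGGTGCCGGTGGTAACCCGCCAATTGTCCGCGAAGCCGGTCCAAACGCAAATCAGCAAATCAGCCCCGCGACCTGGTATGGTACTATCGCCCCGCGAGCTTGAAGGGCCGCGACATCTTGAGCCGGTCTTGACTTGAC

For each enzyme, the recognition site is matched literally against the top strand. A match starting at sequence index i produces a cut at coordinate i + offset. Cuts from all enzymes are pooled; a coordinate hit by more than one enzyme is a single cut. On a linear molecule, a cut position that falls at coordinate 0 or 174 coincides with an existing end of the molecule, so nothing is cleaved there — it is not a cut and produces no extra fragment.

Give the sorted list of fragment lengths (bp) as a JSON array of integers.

Scan for sites:
  MvoIX (CCGCGA, off=3): starts [1, 63, 101, 127, 143] → cuts [4, 66, 104, 130, 146]
  SqiX (CTTGA, off=4): starts [23, 134, 152, 163, 168] → cuts [27, 138, 156, 167, 172]
  YnoIII (GCAAATCA, off=1): starts [9, 82, 90] → cuts [10, 83, 91]
  WciIX (GCCGGT, off=2): starts [40, 70, 157] → cuts [42, 72, 159]
  XjeIX (TGGT, off=0): starts [17, 36, 45, 109, 114] → cuts [17, 36, 45, 109, 114]

Pooled cuts: [4, 10, 17, 27, 36, 42, 45, 66, 72, 83, 91, 104, 109, 114, 130, 138, 146, 156, 159, 167, 172]

Fragment lengths:
  [0,4): 4 bp
  [4,10): 6 bp
  [10,17): 7 bp
  [17,27): 10 bp
  [27,36): 9 bp
  [36,42): 6 bp
  [42,45): 3 bp
  [45,66): 21 bp
  [66,72): 6 bp
  [72,83): 11 bp
  [83,91): 8 bp
  [91,104): 13 bp
  [104,109): 5 bp
  [109,114): 5 bp
  [114,130): 16 bp
  [130,138): 8 bp
  [138,146): 8 bp
  [146,156): 10 bp
  [156,159): 3 bp
  [159,167): 8 bp
  [167,172): 5 bp
  [172,174): 2 bp

[2,3,3,4,5,5,5,6,6,6,7,8,8,8,8,9,10,10,11,13,16,21]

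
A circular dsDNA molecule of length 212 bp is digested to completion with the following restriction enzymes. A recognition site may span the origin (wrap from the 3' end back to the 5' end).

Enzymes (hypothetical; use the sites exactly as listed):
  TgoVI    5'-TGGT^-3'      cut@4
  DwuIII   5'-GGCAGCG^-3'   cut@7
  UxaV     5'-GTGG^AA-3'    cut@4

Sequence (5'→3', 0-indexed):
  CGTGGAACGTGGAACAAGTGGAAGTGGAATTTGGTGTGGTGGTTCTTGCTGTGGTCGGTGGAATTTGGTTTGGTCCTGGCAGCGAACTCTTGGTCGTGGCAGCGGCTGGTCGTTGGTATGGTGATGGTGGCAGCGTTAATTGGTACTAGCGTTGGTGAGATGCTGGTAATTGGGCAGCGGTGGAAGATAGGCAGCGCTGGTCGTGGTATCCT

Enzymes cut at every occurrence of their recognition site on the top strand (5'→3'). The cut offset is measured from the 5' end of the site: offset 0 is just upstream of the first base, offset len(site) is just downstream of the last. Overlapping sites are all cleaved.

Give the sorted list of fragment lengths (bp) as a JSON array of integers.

Scan for sites:
  TgoVI (TGGT, off=4): starts [31, 36, 39, 51, 65, 70, 90, 106, 113, 118, 124, 140, 152, 163, 197, 203] → cuts [35, 40, 43, 55, 69, 74, 94, 110, 117, 122, 128, 144, 156, 167, 201, 207]
  DwuIII (GGCAGCG, off=7): starts [77, 97, 128, 172, 189] → cuts [84, 104, 135, 179, 196]
  UxaV (GTGGAA, off=4): starts [1, 8, 17, 23, 57, 179] → cuts [5, 12, 21, 27, 61, 183]

All cut coordinates (distinct, sorted): [5, 12, 21, 27, 35, 40, 43, 55, 61, 69, 74, 84, 94, 104, 110, 117, 122, 128, 135, 144, 156, 167, 179, 183, 196, 201, 207]

Fragment lengths:
  5→12: 7 bp
  12→21: 9 bp
  21→27: 6 bp
  27→35: 8 bp
  35→40: 5 bp
  40→43: 3 bp
  43→55: 12 bp
  55→61: 6 bp
  61→69: 8 bp
  69→74: 5 bp
  74→84: 10 bp
  84→94: 10 bp
  94→104: 10 bp
  104→110: 6 bp
  110→117: 7 bp
  117→122: 5 bp
  122→128: 6 bp
  128→135: 7 bp
  135→144: 9 bp
  144→156: 12 bp
  156→167: 11 bp
  167→179: 12 bp
  179→183: 4 bp
  183→196: 13 bp
  196→201: 5 bp
  201→207: 6 bp
  207→5 (wrap): 212-207+5 = 10 bp

[3,4,5,5,5,5,6,6,6,6,6,7,7,7,8,8,9,9,10,10,10,10,11,12,12,12,13]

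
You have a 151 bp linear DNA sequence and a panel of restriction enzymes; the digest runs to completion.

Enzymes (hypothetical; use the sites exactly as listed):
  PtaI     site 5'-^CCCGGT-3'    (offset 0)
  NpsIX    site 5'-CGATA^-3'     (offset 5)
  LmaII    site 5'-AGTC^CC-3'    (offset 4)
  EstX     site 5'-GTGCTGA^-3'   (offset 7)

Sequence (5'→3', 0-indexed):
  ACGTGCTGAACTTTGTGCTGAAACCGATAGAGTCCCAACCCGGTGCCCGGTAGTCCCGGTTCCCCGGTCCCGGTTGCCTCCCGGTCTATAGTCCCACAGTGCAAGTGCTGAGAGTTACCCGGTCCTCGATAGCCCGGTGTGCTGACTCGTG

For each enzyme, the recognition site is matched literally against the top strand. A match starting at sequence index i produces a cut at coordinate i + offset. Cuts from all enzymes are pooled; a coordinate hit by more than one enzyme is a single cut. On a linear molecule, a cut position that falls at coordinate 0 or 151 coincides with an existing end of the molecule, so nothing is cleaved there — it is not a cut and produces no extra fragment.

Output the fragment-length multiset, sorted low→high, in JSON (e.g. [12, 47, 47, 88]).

[1,1,4,5,6,6,6,7,7,8,9,9,11,12,13,14,14,18]

Site scan:
  PtaI CCCGGT/0: at [38, 45, 54, 62, 68, 79, 117, 132] ⇒ [38, 45, 54, 62, 68, 79, 117, 132]
  NpsIX CGATA/5: at [24, 126] ⇒ [29, 131]
  LmaII AGTCCC/4: at [30, 51, 89] ⇒ [34, 55, 93]
  EstX GTGCTGA/7: at [2, 14, 104, 138] ⇒ [9, 21, 111, 145]

Pooled cuts: [9, 21, 29, 34, 38, 45, 54, 55, 62, 68, 79, 93, 111, 117, 131, 132, 145]

Fragments:
  [0,9): 9 bp
  [9,21): 12 bp
  [21,29): 8 bp
  [29,34): 5 bp
  [34,38): 4 bp
  [38,45): 7 bp
  [45,54): 9 bp
  [54,55): 1 bp
  [55,62): 7 bp
  [62,68): 6 bp
  [68,79): 11 bp
  [79,93): 14 bp
  [93,111): 18 bp
  [111,117): 6 bp
  [117,131): 14 bp
  [131,132): 1 bp
  [132,145): 13 bp
  [145,151): 6 bp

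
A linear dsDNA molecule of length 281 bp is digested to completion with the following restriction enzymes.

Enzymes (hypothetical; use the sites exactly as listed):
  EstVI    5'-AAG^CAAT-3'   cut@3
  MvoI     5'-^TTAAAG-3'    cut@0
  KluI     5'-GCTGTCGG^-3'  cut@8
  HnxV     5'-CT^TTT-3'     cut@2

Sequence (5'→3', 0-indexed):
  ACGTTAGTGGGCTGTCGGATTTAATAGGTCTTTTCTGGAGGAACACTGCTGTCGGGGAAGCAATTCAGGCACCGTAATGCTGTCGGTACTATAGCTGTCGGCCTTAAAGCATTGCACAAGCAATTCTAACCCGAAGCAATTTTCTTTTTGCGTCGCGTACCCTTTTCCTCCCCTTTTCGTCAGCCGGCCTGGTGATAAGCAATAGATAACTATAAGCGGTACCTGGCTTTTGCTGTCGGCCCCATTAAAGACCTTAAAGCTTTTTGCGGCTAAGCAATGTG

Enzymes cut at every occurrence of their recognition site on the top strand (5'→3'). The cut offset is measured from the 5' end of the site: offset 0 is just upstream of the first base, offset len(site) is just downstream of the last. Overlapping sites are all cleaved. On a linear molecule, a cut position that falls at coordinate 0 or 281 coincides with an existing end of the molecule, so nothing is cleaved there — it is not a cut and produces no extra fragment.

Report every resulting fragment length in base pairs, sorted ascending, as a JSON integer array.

Site scan:
  EstVI AAGCAAT/3: at [57, 117, 133, 196, 271] ⇒ [60, 120, 136, 199, 274]
  MvoI TTAAAG/0: at [103, 244, 253] ⇒ [103, 244, 253]
  KluI GCTGTCGG/8: at [10, 47, 78, 93, 231] ⇒ [18, 55, 86, 101, 239]
  HnxV CTTTT/2: at [29, 143, 161, 172, 226, 259] ⇒ [31, 145, 163, 174, 228, 261]

All cut coordinates (distinct, sorted): [18, 31, 55, 60, 86, 101, 103, 120, 136, 145, 163, 174, 199, 228, 239, 244, 253, 261, 274]

Fragment lengths:
  [0,18): 18 bp
  [18,31): 13 bp
  [31,55): 24 bp
  [55,60): 5 bp
  [60,86): 26 bp
  [86,101): 15 bp
  [101,103): 2 bp
  [103,120): 17 bp
  [120,136): 16 bp
  [136,145): 9 bp
  [145,163): 18 bp
  [163,174): 11 bp
  [174,199): 25 bp
  [199,228): 29 bp
  [228,239): 11 bp
  [239,244): 5 bp
  [244,253): 9 bp
  [253,261): 8 bp
  [261,274): 13 bp
  [274,281): 7 bp

[2,5,5,7,8,9,9,11,11,13,13,15,16,17,18,18,24,25,26,29]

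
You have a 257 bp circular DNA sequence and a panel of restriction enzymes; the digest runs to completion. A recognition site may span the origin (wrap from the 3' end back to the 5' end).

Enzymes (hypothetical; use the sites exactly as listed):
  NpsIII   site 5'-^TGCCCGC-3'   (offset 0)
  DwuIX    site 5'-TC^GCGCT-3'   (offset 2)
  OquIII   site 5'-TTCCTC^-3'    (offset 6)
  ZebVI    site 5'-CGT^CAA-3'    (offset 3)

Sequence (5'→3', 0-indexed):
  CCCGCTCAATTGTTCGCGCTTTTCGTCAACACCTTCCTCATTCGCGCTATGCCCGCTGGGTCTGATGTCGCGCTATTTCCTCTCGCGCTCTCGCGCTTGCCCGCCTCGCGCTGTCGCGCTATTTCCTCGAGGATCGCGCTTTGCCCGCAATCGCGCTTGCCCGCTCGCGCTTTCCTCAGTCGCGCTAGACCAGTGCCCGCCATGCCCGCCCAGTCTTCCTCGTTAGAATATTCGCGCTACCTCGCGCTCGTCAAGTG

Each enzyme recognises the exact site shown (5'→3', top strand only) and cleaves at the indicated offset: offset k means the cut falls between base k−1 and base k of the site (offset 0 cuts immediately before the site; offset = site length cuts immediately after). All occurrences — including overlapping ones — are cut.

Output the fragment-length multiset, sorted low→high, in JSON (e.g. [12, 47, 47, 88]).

[2,4,4,4,5,5,6,6,7,8,8,8,9,9,10,10,11,11,11,12,12,13,13,13,17,19,20]

Site scan:
  NpsIII TGCCCGC/0: at [49, 97, 141, 157, 193, 202, 255] ⇒ [49, 97, 141, 157, 193, 202, 255]
  DwuIX TCGCGCT/2: at [13, 41, 67, 82, 90, 105, 113, 133, 150, 164, 179, 231, 241] ⇒ [15, 43, 69, 84, 92, 107, 115, 135, 152, 166, 181, 233, 243]
  OquIII TTCCTC/6: at [33, 76, 122, 171, 215] ⇒ [39, 82, 128, 177, 221]
  ZebVI CGTCAA/3: at [23, 248] ⇒ [26, 251]

All cut coordinates (distinct, sorted): [15, 26, 39, 43, 49, 69, 82, 84, 92, 97, 107, 115, 128, 135, 141, 152, 157, 166, 177, 181, 193, 202, 221, 233, 243, 251, 255]

Fragments:
  15→26: 11 bp
  26→39: 13 bp
  39→43: 4 bp
  43→49: 6 bp
  49→69: 20 bp
  69→82: 13 bp
  82→84: 2 bp
  84→92: 8 bp
  92→97: 5 bp
  97→107: 10 bp
  107→115: 8 bp
  115→128: 13 bp
  128→135: 7 bp
  135→141: 6 bp
  141→152: 11 bp
  152→157: 5 bp
  157→166: 9 bp
  166→177: 11 bp
  177→181: 4 bp
  181→193: 12 bp
  193→202: 9 bp
  202→221: 19 bp
  221→233: 12 bp
  233→243: 10 bp
  243→251: 8 bp
  251→255: 4 bp
  255→15 (wrap): 257-255+15 = 17 bp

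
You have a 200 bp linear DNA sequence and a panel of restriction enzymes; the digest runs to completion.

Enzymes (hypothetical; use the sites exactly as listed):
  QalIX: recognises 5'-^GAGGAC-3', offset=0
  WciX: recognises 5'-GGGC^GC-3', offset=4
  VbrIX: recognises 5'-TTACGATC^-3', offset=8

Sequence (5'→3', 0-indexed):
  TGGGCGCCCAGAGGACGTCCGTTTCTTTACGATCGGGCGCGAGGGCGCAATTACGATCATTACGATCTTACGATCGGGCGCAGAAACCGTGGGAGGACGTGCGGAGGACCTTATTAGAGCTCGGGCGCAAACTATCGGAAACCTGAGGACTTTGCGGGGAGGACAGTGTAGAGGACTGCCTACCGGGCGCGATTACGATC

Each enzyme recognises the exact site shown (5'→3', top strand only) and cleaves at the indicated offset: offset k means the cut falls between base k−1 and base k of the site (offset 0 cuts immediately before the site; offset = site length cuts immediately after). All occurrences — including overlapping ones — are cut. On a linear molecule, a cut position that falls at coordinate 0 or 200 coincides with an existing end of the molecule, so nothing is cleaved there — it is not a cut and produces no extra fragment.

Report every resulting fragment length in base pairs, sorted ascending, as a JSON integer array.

[4,4,5,5,8,8,9,11,12,12,12,13,14,18,18,23,24]

Per-enzyme occurrences:
  QalIX (GAGGAC, off=0): starts [10, 92, 103, 144, 158, 170] → cuts [10, 92, 103, 144, 158, 170]
  WciX (GGGCGC, off=4): starts [1, 34, 42, 75, 122, 184] → cuts [5, 38, 46, 79, 126, 188]
  VbrIX (TTACGATC, off=8): starts [26, 50, 59, 67, 192] → cuts [34, 58, 67, 75] (position 200 is a terminus of the linear molecule — no cut)

Pooled cuts: [5, 10, 34, 38, 46, 58, 67, 75, 79, 92, 103, 126, 144, 158, 170, 188]

Fragments:
  [0,5): 5 bp
  [5,10): 5 bp
  [10,34): 24 bp
  [34,38): 4 bp
  [38,46): 8 bp
  [46,58): 12 bp
  [58,67): 9 bp
  [67,75): 8 bp
  [75,79): 4 bp
  [79,92): 13 bp
  [92,103): 11 bp
  [103,126): 23 bp
  [126,144): 18 bp
  [144,158): 14 bp
  [158,170): 12 bp
  [170,188): 18 bp
  [188,200): 12 bp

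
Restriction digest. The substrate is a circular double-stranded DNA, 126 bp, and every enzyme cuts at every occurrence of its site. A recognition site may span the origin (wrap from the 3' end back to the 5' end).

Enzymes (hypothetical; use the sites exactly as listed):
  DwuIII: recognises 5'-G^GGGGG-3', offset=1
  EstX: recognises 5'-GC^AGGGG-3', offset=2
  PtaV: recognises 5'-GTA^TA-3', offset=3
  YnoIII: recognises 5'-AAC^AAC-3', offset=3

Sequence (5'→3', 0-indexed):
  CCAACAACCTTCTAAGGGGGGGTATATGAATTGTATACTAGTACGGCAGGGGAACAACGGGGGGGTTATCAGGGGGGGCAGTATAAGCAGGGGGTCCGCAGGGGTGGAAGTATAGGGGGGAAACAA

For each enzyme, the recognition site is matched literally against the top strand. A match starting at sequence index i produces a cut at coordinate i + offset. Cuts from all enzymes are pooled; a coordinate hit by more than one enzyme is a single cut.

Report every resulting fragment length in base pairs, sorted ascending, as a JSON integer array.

[1,1,1,3,4,5,7,7,8,9,10,11,11,11,12,12,13]

Per-enzyme occurrences:
  DwuIII GGGGGG/1: at [15, 16, 58, 59, 71, 72, 114] ⇒ [16, 17, 59, 60, 72, 73, 115]
  EstX GCAGGGG/2: at [45, 86, 97] ⇒ [47, 88, 99]
  PtaV GTATA/3: at [21, 32, 80, 109] ⇒ [24, 35, 83, 112]
  YnoIII AACAAC/3: at [2, 52, 121] ⇒ [5, 55, 124]

All cut coordinates (distinct, sorted): [5, 16, 17, 24, 35, 47, 55, 59, 60, 72, 73, 83, 88, 99, 112, 115, 124]

Fragments:
  5→16: 11 bp
  16→17: 1 bp
  17→24: 7 bp
  24→35: 11 bp
  35→47: 12 bp
  47→55: 8 bp
  55→59: 4 bp
  59→60: 1 bp
  60→72: 12 bp
  72→73: 1 bp
  73→83: 10 bp
  83→88: 5 bp
  88→99: 11 bp
  99→112: 13 bp
  112→115: 3 bp
  115→124: 9 bp
  124→5 (wrap): 126-124+5 = 7 bp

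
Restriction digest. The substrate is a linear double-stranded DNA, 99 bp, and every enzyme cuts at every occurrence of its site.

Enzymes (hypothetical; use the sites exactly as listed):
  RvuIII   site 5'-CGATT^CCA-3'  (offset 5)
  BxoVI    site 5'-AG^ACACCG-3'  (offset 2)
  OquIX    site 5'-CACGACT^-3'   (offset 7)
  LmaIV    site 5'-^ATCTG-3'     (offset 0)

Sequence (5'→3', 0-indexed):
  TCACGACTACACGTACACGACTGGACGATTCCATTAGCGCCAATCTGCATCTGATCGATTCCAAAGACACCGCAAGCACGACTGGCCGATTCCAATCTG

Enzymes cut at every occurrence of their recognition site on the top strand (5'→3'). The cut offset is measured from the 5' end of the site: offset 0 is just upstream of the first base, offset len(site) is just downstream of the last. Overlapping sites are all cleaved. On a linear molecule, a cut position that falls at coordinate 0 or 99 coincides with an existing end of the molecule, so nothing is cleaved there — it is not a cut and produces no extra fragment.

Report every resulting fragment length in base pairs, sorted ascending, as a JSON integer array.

[3,5,6,6,8,8,8,12,12,14,17]

Scan for sites:
  RvuIII CGATTCCA/5: at [25, 55, 86] ⇒ [30, 60, 91]
  BxoVI AGACACCG/2: at [64] ⇒ [66]
  OquIX CACGACT/7: at [1, 15, 76] ⇒ [8, 22, 83]
  LmaIV ATCTG/0: at [42, 48, 94] ⇒ [42, 48, 94]

All cut coordinates (distinct, sorted): [8, 22, 30, 42, 48, 60, 66, 83, 91, 94]

Fragment lengths:
  [0,8): 8 bp
  [8,22): 14 bp
  [22,30): 8 bp
  [30,42): 12 bp
  [42,48): 6 bp
  [48,60): 12 bp
  [60,66): 6 bp
  [66,83): 17 bp
  [83,91): 8 bp
  [91,94): 3 bp
  [94,99): 5 bp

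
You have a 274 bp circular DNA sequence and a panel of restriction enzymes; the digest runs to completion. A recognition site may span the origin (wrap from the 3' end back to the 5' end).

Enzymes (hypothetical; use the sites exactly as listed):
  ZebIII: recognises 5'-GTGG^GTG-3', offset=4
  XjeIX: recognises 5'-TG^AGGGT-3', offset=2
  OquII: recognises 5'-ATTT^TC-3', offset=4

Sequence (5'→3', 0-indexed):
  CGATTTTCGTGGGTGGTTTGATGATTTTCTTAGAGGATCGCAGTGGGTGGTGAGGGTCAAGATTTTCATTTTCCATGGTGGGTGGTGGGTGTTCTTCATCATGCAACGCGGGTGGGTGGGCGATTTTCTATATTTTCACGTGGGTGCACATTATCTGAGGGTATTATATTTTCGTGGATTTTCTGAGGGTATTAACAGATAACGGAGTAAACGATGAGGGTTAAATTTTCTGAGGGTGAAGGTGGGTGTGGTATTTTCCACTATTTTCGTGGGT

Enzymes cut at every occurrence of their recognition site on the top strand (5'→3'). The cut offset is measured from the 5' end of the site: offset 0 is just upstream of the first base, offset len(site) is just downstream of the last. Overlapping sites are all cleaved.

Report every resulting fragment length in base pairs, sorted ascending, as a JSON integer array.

Scan for sites:
  ZebIII GTGGGTG/4: at [8, 42, 77, 84, 111, 139, 241] ⇒ [12, 46, 81, 88, 115, 143, 245]
  XjeIX TGAGGGT/2: at [50, 155, 183, 214, 230] ⇒ [52, 157, 185, 216, 232]
  OquII ATTTTC/4: at [2, 23, 61, 67, 122, 131, 167, 177, 224, 252, 262] ⇒ [6, 27, 65, 71, 126, 135, 171, 181, 228, 256, 266]

All cut coordinates (distinct, sorted): [6, 12, 27, 46, 52, 65, 71, 81, 88, 115, 126, 135, 143, 157, 171, 181, 185, 216, 228, 232, 245, 256, 266]

Fragments:
  6→12: 6 bp
  12→27: 15 bp
  27→46: 19 bp
  46→52: 6 bp
  52→65: 13 bp
  65→71: 6 bp
  71→81: 10 bp
  81→88: 7 bp
  88→115: 27 bp
  115→126: 11 bp
  126→135: 9 bp
  135→143: 8 bp
  143→157: 14 bp
  157→171: 14 bp
  171→181: 10 bp
  181→185: 4 bp
  185→216: 31 bp
  216→228: 12 bp
  228→232: 4 bp
  232→245: 13 bp
  245→256: 11 bp
  256→266: 10 bp
  266→6 (wrap): 274-266+6 = 14 bp

[4,4,6,6,6,7,8,9,10,10,10,11,11,12,13,13,14,14,14,15,19,27,31]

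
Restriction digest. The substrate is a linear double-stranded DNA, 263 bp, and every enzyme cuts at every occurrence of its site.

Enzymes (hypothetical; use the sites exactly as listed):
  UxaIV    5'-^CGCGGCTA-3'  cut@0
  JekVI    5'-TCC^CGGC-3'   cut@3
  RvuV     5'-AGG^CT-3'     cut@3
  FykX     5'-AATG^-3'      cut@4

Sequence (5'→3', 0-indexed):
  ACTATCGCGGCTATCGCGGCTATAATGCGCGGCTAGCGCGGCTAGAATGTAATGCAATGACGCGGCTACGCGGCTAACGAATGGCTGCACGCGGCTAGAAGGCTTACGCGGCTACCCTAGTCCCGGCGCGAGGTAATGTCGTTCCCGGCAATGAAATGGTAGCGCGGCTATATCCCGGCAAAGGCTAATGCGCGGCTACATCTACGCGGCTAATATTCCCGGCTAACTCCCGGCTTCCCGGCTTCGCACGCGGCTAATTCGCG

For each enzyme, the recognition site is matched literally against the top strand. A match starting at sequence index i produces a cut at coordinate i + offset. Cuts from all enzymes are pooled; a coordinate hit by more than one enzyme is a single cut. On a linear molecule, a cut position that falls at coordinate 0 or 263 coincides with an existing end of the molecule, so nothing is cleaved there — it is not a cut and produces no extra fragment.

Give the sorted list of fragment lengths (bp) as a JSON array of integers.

Per-enzyme occurrences:
  UxaIV CGCGGCTA/0: at [5, 14, 27, 36, 60, 68, 89, 106, 162, 190, 204, 248] ⇒ [5, 14, 27, 36, 60, 68, 89, 106, 162, 190, 204, 248]
  JekVI TCCCGGC/3: at [120, 142, 172, 216, 227, 235] ⇒ [123, 145, 175, 219, 230, 238]
  RvuV AGGCT/3: at [99, 181] ⇒ [102, 184]
  FykX AATG/4: at [23, 45, 50, 55, 79, 134, 149, 154, 186] ⇒ [27, 49, 54, 59, 83, 138, 153, 158, 190]

All cut coordinates (distinct, sorted): [5, 14, 27, 36, 49, 54, 59, 60, 68, 83, 89, 102, 106, 123, 138, 145, 153, 158, 162, 175, 184, 190, 204, 219, 230, 238, 248]

Fragments:
  [0,5): 5 bp
  [5,14): 9 bp
  [14,27): 13 bp
  [27,36): 9 bp
  [36,49): 13 bp
  [49,54): 5 bp
  [54,59): 5 bp
  [59,60): 1 bp
  [60,68): 8 bp
  [68,83): 15 bp
  [83,89): 6 bp
  [89,102): 13 bp
  [102,106): 4 bp
  [106,123): 17 bp
  [123,138): 15 bp
  [138,145): 7 bp
  [145,153): 8 bp
  [153,158): 5 bp
  [158,162): 4 bp
  [162,175): 13 bp
  [175,184): 9 bp
  [184,190): 6 bp
  [190,204): 14 bp
  [204,219): 15 bp
  [219,230): 11 bp
  [230,238): 8 bp
  [238,248): 10 bp
  [248,263): 15 bp

[1,4,4,5,5,5,5,6,6,7,8,8,8,9,9,9,10,11,13,13,13,13,14,15,15,15,15,17]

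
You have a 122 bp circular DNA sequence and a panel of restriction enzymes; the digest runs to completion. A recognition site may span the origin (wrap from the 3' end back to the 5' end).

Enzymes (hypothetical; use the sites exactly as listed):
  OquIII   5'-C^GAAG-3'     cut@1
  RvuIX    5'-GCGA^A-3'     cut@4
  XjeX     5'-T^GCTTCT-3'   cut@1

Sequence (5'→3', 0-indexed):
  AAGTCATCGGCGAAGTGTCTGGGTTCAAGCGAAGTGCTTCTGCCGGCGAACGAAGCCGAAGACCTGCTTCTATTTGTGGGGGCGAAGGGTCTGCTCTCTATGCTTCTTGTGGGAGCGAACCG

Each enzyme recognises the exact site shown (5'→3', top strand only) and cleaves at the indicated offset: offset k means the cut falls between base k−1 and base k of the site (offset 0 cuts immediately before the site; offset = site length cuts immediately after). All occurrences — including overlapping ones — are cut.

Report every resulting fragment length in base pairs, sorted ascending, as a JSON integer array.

Site scan:
  OquIII CGAAG/1: at [10, 29, 50, 56, 82, 120] ⇒ [11, 30, 51, 57, 83, 121]
  RvuIX GCGAA/4: at [9, 28, 45, 81, 114] ⇒ [13, 32, 49, 85, 118]
  XjeX TGCTTCT/1: at [34, 64, 100] ⇒ [35, 65, 101]

All cut coordinates (distinct, sorted): [11, 13, 30, 32, 35, 49, 51, 57, 65, 83, 85, 101, 118, 121]

Fragments:
  11→13: 2 bp
  13→30: 17 bp
  30→32: 2 bp
  32→35: 3 bp
  35→49: 14 bp
  49→51: 2 bp
  51→57: 6 bp
  57→65: 8 bp
  65→83: 18 bp
  83→85: 2 bp
  85→101: 16 bp
  101→118: 17 bp
  118→121: 3 bp
  121→11 (wrap): 122-121+11 = 12 bp

[2,2,2,2,3,3,6,8,12,14,16,17,17,18]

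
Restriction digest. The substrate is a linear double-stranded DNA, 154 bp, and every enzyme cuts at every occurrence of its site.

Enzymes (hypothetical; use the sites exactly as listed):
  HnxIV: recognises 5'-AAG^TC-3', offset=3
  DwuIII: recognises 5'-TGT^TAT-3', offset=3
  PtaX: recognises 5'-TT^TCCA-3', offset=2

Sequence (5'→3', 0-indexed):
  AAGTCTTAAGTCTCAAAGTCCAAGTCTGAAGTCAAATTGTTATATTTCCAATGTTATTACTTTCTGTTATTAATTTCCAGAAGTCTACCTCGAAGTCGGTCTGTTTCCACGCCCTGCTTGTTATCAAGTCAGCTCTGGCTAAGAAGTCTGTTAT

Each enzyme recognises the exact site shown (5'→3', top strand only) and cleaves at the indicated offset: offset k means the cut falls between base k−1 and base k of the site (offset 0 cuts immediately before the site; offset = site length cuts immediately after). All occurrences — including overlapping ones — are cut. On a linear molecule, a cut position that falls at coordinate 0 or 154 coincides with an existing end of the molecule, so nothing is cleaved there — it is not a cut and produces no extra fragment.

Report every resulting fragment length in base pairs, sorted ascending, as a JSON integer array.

[3,3,5,6,6,7,7,7,8,8,8,8,9,10,12,13,16,18]

Per-enzyme occurrences:
  HnxIV (AAGTC, off=3): starts [0, 7, 15, 21, 28, 80, 92, 125, 143] → cuts [3, 10, 18, 24, 31, 83, 95, 128, 146]
  DwuIII (TGTTAT, off=3): starts [37, 51, 64, 118, 148] → cuts [40, 54, 67, 121, 151]
  PtaX (TTTCCA, off=2): starts [44, 73, 103] → cuts [46, 75, 105]

All cut coordinates (distinct, sorted): [3, 10, 18, 24, 31, 40, 46, 54, 67, 75, 83, 95, 105, 121, 128, 146, 151]

Fragment lengths:
  [0,3): 3 bp
  [3,10): 7 bp
  [10,18): 8 bp
  [18,24): 6 bp
  [24,31): 7 bp
  [31,40): 9 bp
  [40,46): 6 bp
  [46,54): 8 bp
  [54,67): 13 bp
  [67,75): 8 bp
  [75,83): 8 bp
  [83,95): 12 bp
  [95,105): 10 bp
  [105,121): 16 bp
  [121,128): 7 bp
  [128,146): 18 bp
  [146,151): 5 bp
  [151,154): 3 bp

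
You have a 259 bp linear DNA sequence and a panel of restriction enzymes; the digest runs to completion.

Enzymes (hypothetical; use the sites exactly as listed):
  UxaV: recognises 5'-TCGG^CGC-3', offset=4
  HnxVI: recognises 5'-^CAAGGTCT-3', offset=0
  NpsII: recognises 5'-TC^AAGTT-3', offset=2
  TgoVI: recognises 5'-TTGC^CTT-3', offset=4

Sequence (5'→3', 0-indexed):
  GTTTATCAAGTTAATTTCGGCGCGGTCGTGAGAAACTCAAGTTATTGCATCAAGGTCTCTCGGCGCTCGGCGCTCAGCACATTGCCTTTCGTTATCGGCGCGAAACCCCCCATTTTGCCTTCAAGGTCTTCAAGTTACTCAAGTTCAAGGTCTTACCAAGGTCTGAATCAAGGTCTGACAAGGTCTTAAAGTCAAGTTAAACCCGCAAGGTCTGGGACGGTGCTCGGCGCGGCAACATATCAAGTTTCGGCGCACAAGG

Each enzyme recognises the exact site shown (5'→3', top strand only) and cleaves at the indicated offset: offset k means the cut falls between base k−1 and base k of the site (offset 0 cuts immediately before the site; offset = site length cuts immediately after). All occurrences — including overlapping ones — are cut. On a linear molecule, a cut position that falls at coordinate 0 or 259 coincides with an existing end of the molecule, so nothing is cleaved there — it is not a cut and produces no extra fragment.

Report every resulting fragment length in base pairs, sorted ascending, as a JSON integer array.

[3,5,7,7,9,9,9,10,10,11,12,12,12,13,13,13,14,15,15,18,20,22]

Site scan:
  UxaV TCGGCGC/4: at [16, 59, 66, 94, 223, 246] ⇒ [20, 63, 70, 98, 227, 250]
  HnxVI CAAGGTCT/0: at [50, 121, 145, 156, 168, 178, 205] ⇒ [50, 121, 145, 156, 168, 178, 205]
  NpsII TCAAGTT/2: at [5, 36, 129, 138, 191, 239] ⇒ [7, 38, 131, 140, 193, 241]
  TgoVI TTGCCTT/4: at [81, 114] ⇒ [85, 118]

Pooled cuts: [7, 20, 38, 50, 63, 70, 85, 98, 118, 121, 131, 140, 145, 156, 168, 178, 193, 205, 227, 241, 250]

Fragment lengths:
  [0,7): 7 bp
  [7,20): 13 bp
  [20,38): 18 bp
  [38,50): 12 bp
  [50,63): 13 bp
  [63,70): 7 bp
  [70,85): 15 bp
  [85,98): 13 bp
  [98,118): 20 bp
  [118,121): 3 bp
  [121,131): 10 bp
  [131,140): 9 bp
  [140,145): 5 bp
  [145,156): 11 bp
  [156,168): 12 bp
  [168,178): 10 bp
  [178,193): 15 bp
  [193,205): 12 bp
  [205,227): 22 bp
  [227,241): 14 bp
  [241,250): 9 bp
  [250,259): 9 bp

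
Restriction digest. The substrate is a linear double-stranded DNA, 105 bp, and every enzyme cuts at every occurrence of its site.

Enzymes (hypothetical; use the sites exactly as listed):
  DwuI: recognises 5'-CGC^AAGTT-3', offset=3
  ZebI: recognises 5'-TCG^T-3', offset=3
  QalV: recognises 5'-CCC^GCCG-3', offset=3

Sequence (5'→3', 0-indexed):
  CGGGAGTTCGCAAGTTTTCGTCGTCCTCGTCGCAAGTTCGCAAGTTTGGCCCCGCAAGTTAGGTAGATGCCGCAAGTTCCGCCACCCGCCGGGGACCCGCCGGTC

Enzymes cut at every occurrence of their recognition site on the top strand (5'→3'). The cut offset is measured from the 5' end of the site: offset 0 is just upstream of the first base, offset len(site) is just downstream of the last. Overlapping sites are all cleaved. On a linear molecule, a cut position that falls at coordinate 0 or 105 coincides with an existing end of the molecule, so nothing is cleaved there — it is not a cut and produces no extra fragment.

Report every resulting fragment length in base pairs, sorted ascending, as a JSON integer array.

Site scan:
  DwuI CGCAAGTT/3: at [8, 30, 38, 52, 70] ⇒ [11, 33, 41, 55, 73]
  ZebI TCGT/3: at [17, 20, 26] ⇒ [20, 23, 29]
  QalV CCCGCCG/3: at [84, 95] ⇒ [87, 98]

All cut coordinates (distinct, sorted): [11, 20, 23, 29, 33, 41, 55, 73, 87, 98]

Fragment lengths:
  [0,11): 11 bp
  [11,20): 9 bp
  [20,23): 3 bp
  [23,29): 6 bp
  [29,33): 4 bp
  [33,41): 8 bp
  [41,55): 14 bp
  [55,73): 18 bp
  [73,87): 14 bp
  [87,98): 11 bp
  [98,105): 7 bp

[3,4,6,7,8,9,11,11,14,14,18]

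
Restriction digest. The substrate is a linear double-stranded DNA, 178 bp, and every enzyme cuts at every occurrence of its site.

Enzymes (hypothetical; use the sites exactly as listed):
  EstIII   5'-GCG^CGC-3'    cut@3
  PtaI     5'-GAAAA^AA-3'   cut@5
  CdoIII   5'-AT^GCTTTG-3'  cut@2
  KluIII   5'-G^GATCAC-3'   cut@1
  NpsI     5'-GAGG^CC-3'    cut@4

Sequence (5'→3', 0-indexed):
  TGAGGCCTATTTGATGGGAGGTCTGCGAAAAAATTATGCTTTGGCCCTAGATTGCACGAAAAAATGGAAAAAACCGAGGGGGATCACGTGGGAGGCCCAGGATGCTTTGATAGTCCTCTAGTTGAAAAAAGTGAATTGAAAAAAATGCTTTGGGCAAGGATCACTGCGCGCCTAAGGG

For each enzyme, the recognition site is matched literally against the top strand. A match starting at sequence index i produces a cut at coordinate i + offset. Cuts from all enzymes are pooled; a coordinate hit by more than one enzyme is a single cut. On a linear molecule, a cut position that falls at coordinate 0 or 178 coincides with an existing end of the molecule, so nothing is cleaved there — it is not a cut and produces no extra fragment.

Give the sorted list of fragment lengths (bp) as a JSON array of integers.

[4,5,6,8,9,10,10,10,12,14,14,25,25,26]

Scan for sites:
  EstIII GCGCGC/3: at [165] ⇒ [168]
  PtaI GAAAAAA/5: at [26, 57, 66, 123, 137] ⇒ [31, 62, 71, 128, 142]
  CdoIII ATGCTTTG/2: at [35, 101, 144] ⇒ [37, 103, 146]
  KluIII GGATCAC/1: at [80, 157] ⇒ [81, 158]
  NpsI GAGGCC/4: at [1, 91] ⇒ [5, 95]

All cut coordinates (distinct, sorted): [5, 31, 37, 62, 71, 81, 95, 103, 128, 142, 146, 158, 168]

Fragments:
  [0,5): 5 bp
  [5,31): 26 bp
  [31,37): 6 bp
  [37,62): 25 bp
  [62,71): 9 bp
  [71,81): 10 bp
  [81,95): 14 bp
  [95,103): 8 bp
  [103,128): 25 bp
  [128,142): 14 bp
  [142,146): 4 bp
  [146,158): 12 bp
  [158,168): 10 bp
  [168,178): 10 bp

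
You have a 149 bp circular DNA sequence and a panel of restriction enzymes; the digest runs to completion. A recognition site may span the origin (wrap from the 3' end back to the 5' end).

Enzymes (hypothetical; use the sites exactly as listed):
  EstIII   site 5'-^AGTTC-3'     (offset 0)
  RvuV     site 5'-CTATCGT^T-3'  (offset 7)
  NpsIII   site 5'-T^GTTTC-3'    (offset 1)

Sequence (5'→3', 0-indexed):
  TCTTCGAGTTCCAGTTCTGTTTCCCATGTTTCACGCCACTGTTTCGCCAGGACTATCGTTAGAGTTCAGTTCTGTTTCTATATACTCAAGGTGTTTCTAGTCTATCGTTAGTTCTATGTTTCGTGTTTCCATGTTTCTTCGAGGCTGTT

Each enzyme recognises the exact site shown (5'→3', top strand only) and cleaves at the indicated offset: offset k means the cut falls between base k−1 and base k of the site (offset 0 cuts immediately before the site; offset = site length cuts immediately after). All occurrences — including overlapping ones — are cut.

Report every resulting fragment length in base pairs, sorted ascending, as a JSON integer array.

[1,3,5,6,6,6,7,8,8,9,9,13,14,16,19,19]

Scan for sites:
  EstIII (AGTTC, off=0): starts [6, 12, 62, 67, 109] → cuts [6, 12, 62, 67, 109]
  RvuV (CTATCGTT, off=7): starts [52, 101] → cuts [59, 108]
  NpsIII (TGTTTC, off=1): starts [17, 26, 39, 72, 91, 116, 123, 131, 145] → cuts [18, 27, 40, 73, 92, 117, 124, 132, 146]

All cut coordinates (distinct, sorted): [6, 12, 18, 27, 40, 59, 62, 67, 73, 92, 108, 109, 117, 124, 132, 146]

Fragment lengths:
  6→12: 6 bp
  12→18: 6 bp
  18→27: 9 bp
  27→40: 13 bp
  40→59: 19 bp
  59→62: 3 bp
  62→67: 5 bp
  67→73: 6 bp
  73→92: 19 bp
  92→108: 16 bp
  108→109: 1 bp
  109→117: 8 bp
  117→124: 7 bp
  124→132: 8 bp
  132→146: 14 bp
  146→6 (wrap): 149-146+6 = 9 bp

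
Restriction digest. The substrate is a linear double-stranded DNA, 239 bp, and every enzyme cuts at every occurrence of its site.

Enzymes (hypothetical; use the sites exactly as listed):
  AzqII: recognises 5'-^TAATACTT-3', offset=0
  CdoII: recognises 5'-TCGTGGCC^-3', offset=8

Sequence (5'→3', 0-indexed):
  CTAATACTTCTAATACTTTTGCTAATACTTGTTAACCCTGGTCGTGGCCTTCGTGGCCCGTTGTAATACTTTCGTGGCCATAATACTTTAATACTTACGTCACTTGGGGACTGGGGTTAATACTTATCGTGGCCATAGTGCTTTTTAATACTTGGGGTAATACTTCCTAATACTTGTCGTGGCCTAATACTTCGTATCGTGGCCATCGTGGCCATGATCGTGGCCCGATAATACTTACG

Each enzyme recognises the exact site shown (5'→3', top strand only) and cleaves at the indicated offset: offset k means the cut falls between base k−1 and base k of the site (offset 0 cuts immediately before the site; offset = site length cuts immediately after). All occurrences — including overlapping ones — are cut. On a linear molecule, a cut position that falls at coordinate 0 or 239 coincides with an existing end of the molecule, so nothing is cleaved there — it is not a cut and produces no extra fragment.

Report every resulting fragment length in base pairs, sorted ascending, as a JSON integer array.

[1,1,3,5,8,9,9,9,10,11,11,12,12,12,16,17,17,20,27,29]

Scan for sites:
  AzqII TAATACTT/0: at [1, 10, 22, 63, 80, 88, 117, 145, 157, 167, 184, 228] ⇒ [1, 10, 22, 63, 80, 88, 117, 145, 157, 167, 184, 228]
  CdoII TCGTGGCC/8: at [41, 50, 71, 126, 176, 196, 205, 217] ⇒ [49, 58, 79, 134, 184, 204, 213, 225]

All cut coordinates (distinct, sorted): [1, 10, 22, 49, 58, 63, 79, 80, 88, 117, 134, 145, 157, 167, 184, 204, 213, 225, 228]

Fragments:
  [0,1): 1 bp
  [1,10): 9 bp
  [10,22): 12 bp
  [22,49): 27 bp
  [49,58): 9 bp
  [58,63): 5 bp
  [63,79): 16 bp
  [79,80): 1 bp
  [80,88): 8 bp
  [88,117): 29 bp
  [117,134): 17 bp
  [134,145): 11 bp
  [145,157): 12 bp
  [157,167): 10 bp
  [167,184): 17 bp
  [184,204): 20 bp
  [204,213): 9 bp
  [213,225): 12 bp
  [225,228): 3 bp
  [228,239): 11 bp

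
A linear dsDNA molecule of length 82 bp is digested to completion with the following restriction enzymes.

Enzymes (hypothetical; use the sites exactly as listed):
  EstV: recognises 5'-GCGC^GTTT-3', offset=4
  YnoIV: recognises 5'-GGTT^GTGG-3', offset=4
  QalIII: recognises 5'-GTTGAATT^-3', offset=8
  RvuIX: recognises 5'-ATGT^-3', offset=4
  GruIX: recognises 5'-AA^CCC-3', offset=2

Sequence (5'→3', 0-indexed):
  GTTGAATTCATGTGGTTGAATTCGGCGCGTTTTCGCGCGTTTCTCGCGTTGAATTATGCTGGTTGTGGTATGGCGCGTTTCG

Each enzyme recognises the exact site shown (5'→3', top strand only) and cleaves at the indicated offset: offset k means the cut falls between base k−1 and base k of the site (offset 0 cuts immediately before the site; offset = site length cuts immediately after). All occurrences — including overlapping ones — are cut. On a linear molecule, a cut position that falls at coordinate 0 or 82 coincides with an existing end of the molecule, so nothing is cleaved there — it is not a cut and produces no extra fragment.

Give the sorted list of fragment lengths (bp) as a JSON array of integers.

Per-enzyme occurrences:
  EstV (GCGCGTTT, off=4): starts [24, 34, 72] → cuts [28, 38, 76]
  YnoIV (GGTTGTGG, off=4): starts [60] → cuts [64]
  QalIII (GTTGAATT, off=8): starts [0, 14, 47] → cuts [8, 22, 55]
  RvuIX (ATGT, off=4): starts [9] → cuts [13]
  GruIX (AACCC, off=2): no sites

Pooled cuts: [8, 13, 22, 28, 38, 55, 64, 76]

Fragments:
  [0,8): 8 bp
  [8,13): 5 bp
  [13,22): 9 bp
  [22,28): 6 bp
  [28,38): 10 bp
  [38,55): 17 bp
  [55,64): 9 bp
  [64,76): 12 bp
  [76,82): 6 bp

[5,6,6,8,9,9,10,12,17]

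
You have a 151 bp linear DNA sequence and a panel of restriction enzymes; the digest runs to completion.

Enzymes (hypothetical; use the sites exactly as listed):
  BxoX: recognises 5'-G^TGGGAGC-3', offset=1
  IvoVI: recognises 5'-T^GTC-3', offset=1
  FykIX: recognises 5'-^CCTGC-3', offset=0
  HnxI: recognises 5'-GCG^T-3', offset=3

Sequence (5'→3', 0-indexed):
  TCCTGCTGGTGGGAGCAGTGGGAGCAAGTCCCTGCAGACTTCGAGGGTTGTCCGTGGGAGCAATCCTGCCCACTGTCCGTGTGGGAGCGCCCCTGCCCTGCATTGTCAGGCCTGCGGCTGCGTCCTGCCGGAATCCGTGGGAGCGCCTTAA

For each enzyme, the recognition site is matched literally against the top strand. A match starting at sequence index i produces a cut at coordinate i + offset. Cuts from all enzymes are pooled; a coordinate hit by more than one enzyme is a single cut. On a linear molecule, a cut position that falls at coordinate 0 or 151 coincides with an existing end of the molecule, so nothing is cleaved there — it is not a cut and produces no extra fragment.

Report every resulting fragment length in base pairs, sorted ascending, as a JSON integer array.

Scan for sites:
  BxoX GTGGGAGC/1: at [8, 17, 53, 80, 136] ⇒ [9, 18, 54, 81, 137]
  IvoVI TGTC/1: at [48, 73, 103] ⇒ [49, 74, 104]
  FykIX CCTGC/0: at [1, 30, 64, 91, 96, 110, 123] ⇒ [1, 30, 64, 91, 96, 110, 123]
  HnxI GCGT/3: at [119] ⇒ [122]

All cut coordinates (distinct, sorted): [1, 9, 18, 30, 49, 54, 64, 74, 81, 91, 96, 104, 110, 122, 123, 137]

Fragments:
  [0,1): 1 bp
  [1,9): 8 bp
  [9,18): 9 bp
  [18,30): 12 bp
  [30,49): 19 bp
  [49,54): 5 bp
  [54,64): 10 bp
  [64,74): 10 bp
  [74,81): 7 bp
  [81,91): 10 bp
  [91,96): 5 bp
  [96,104): 8 bp
  [104,110): 6 bp
  [110,122): 12 bp
  [122,123): 1 bp
  [123,137): 14 bp
  [137,151): 14 bp

[1,1,5,5,6,7,8,8,9,10,10,10,12,12,14,14,19]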